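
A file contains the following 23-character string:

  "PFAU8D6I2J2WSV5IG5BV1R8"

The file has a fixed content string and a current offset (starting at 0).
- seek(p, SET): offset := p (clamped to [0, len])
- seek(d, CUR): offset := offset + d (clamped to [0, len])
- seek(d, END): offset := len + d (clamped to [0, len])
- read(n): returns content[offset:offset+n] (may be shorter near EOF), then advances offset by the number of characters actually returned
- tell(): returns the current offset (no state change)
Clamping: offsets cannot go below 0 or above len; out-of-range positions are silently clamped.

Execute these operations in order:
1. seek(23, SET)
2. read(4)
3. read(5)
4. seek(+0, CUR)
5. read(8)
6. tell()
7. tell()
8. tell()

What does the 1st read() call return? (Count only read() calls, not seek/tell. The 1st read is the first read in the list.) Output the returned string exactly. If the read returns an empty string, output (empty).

Answer: (empty)

Derivation:
After 1 (seek(23, SET)): offset=23
After 2 (read(4)): returned '', offset=23
After 3 (read(5)): returned '', offset=23
After 4 (seek(+0, CUR)): offset=23
After 5 (read(8)): returned '', offset=23
After 6 (tell()): offset=23
After 7 (tell()): offset=23
After 8 (tell()): offset=23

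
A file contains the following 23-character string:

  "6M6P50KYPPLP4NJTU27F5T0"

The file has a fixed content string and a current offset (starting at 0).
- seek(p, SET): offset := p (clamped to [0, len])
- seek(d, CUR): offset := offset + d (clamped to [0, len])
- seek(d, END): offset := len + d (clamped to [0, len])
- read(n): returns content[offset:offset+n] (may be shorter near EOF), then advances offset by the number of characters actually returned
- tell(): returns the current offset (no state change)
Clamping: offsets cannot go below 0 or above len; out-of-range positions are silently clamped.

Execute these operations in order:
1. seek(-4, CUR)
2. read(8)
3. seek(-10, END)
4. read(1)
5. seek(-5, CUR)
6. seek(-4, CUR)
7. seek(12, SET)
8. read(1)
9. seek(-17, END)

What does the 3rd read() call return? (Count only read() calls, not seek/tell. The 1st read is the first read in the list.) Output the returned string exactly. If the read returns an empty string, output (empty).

Answer: 4

Derivation:
After 1 (seek(-4, CUR)): offset=0
After 2 (read(8)): returned '6M6P50KY', offset=8
After 3 (seek(-10, END)): offset=13
After 4 (read(1)): returned 'N', offset=14
After 5 (seek(-5, CUR)): offset=9
After 6 (seek(-4, CUR)): offset=5
After 7 (seek(12, SET)): offset=12
After 8 (read(1)): returned '4', offset=13
After 9 (seek(-17, END)): offset=6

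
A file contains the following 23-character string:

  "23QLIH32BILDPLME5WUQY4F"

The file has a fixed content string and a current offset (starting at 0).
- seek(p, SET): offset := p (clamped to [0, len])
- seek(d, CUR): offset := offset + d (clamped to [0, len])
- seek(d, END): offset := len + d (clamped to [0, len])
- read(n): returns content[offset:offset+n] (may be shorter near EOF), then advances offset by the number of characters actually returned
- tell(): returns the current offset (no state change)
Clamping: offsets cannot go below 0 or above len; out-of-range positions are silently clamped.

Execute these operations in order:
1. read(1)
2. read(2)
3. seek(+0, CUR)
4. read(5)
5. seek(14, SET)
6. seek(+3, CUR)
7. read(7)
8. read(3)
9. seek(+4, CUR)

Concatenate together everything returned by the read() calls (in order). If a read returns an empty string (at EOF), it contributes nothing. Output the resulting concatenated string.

Answer: 23QLIH32WUQY4F

Derivation:
After 1 (read(1)): returned '2', offset=1
After 2 (read(2)): returned '3Q', offset=3
After 3 (seek(+0, CUR)): offset=3
After 4 (read(5)): returned 'LIH32', offset=8
After 5 (seek(14, SET)): offset=14
After 6 (seek(+3, CUR)): offset=17
After 7 (read(7)): returned 'WUQY4F', offset=23
After 8 (read(3)): returned '', offset=23
After 9 (seek(+4, CUR)): offset=23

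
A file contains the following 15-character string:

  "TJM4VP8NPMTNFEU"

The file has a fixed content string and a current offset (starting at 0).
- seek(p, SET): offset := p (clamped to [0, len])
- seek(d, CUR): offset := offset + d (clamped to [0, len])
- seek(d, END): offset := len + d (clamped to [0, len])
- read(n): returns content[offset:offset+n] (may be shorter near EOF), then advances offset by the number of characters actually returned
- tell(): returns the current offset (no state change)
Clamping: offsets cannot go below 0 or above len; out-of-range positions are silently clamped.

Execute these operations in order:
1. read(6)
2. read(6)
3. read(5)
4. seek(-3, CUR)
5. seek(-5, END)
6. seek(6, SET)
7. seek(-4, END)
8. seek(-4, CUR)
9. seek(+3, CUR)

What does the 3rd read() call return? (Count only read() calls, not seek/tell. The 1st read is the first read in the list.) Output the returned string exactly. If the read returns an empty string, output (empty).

Answer: FEU

Derivation:
After 1 (read(6)): returned 'TJM4VP', offset=6
After 2 (read(6)): returned '8NPMTN', offset=12
After 3 (read(5)): returned 'FEU', offset=15
After 4 (seek(-3, CUR)): offset=12
After 5 (seek(-5, END)): offset=10
After 6 (seek(6, SET)): offset=6
After 7 (seek(-4, END)): offset=11
After 8 (seek(-4, CUR)): offset=7
After 9 (seek(+3, CUR)): offset=10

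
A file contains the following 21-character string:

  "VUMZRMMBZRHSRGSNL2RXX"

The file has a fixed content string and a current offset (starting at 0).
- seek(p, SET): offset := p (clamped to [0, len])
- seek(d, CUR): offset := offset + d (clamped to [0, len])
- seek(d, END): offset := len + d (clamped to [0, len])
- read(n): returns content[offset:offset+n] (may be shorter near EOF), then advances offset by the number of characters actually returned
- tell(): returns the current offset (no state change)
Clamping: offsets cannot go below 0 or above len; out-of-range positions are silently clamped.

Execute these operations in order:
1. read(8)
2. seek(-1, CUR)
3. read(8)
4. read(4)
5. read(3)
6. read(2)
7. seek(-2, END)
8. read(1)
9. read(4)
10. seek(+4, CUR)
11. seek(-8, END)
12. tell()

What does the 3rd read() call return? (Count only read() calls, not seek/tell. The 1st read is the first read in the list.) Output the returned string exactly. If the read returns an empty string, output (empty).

Answer: NL2R

Derivation:
After 1 (read(8)): returned 'VUMZRMMB', offset=8
After 2 (seek(-1, CUR)): offset=7
After 3 (read(8)): returned 'BZRHSRGS', offset=15
After 4 (read(4)): returned 'NL2R', offset=19
After 5 (read(3)): returned 'XX', offset=21
After 6 (read(2)): returned '', offset=21
After 7 (seek(-2, END)): offset=19
After 8 (read(1)): returned 'X', offset=20
After 9 (read(4)): returned 'X', offset=21
After 10 (seek(+4, CUR)): offset=21
After 11 (seek(-8, END)): offset=13
After 12 (tell()): offset=13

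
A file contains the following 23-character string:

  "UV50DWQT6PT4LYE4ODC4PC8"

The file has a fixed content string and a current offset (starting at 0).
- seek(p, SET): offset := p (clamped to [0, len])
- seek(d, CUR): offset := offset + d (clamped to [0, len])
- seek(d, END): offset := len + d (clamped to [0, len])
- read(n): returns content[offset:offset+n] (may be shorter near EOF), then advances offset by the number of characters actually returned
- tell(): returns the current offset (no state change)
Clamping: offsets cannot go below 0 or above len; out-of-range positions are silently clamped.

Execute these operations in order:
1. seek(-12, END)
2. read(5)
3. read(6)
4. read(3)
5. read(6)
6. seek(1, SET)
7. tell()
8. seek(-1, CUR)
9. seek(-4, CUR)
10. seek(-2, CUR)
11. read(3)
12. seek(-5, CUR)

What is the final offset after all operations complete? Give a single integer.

Answer: 0

Derivation:
After 1 (seek(-12, END)): offset=11
After 2 (read(5)): returned '4LYE4', offset=16
After 3 (read(6)): returned 'ODC4PC', offset=22
After 4 (read(3)): returned '8', offset=23
After 5 (read(6)): returned '', offset=23
After 6 (seek(1, SET)): offset=1
After 7 (tell()): offset=1
After 8 (seek(-1, CUR)): offset=0
After 9 (seek(-4, CUR)): offset=0
After 10 (seek(-2, CUR)): offset=0
After 11 (read(3)): returned 'UV5', offset=3
After 12 (seek(-5, CUR)): offset=0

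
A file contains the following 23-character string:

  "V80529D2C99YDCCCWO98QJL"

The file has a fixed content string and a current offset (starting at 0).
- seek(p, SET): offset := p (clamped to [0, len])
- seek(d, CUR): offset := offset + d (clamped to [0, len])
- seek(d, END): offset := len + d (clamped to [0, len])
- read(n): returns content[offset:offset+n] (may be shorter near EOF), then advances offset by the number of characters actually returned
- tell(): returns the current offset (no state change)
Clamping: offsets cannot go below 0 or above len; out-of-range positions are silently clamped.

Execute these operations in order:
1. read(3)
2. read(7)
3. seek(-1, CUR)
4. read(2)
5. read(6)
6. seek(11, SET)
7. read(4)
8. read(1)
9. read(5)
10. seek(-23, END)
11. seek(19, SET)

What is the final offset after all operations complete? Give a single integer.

Answer: 19

Derivation:
After 1 (read(3)): returned 'V80', offset=3
After 2 (read(7)): returned '529D2C9', offset=10
After 3 (seek(-1, CUR)): offset=9
After 4 (read(2)): returned '99', offset=11
After 5 (read(6)): returned 'YDCCCW', offset=17
After 6 (seek(11, SET)): offset=11
After 7 (read(4)): returned 'YDCC', offset=15
After 8 (read(1)): returned 'C', offset=16
After 9 (read(5)): returned 'WO98Q', offset=21
After 10 (seek(-23, END)): offset=0
After 11 (seek(19, SET)): offset=19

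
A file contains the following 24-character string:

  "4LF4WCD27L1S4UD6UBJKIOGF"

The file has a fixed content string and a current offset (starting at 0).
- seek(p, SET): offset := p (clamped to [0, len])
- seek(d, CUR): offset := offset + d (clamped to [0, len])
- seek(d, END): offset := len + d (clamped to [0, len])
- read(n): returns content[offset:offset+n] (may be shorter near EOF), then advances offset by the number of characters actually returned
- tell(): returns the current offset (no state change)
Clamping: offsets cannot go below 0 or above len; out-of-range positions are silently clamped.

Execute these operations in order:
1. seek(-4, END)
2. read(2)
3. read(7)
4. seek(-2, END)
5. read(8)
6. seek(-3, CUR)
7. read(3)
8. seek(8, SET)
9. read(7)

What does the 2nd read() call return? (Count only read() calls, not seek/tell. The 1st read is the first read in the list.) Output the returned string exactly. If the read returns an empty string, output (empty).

Answer: GF

Derivation:
After 1 (seek(-4, END)): offset=20
After 2 (read(2)): returned 'IO', offset=22
After 3 (read(7)): returned 'GF', offset=24
After 4 (seek(-2, END)): offset=22
After 5 (read(8)): returned 'GF', offset=24
After 6 (seek(-3, CUR)): offset=21
After 7 (read(3)): returned 'OGF', offset=24
After 8 (seek(8, SET)): offset=8
After 9 (read(7)): returned '7L1S4UD', offset=15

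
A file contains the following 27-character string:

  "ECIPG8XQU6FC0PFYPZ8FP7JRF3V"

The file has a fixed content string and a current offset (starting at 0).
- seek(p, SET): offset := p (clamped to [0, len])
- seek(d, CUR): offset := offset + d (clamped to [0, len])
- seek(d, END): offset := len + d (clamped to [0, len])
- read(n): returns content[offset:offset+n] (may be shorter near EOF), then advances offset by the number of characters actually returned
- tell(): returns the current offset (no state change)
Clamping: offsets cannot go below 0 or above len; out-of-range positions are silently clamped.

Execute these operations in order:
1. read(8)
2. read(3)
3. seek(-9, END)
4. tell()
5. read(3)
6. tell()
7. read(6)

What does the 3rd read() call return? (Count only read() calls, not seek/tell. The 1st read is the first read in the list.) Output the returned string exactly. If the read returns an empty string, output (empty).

Answer: 8FP

Derivation:
After 1 (read(8)): returned 'ECIPG8XQ', offset=8
After 2 (read(3)): returned 'U6F', offset=11
After 3 (seek(-9, END)): offset=18
After 4 (tell()): offset=18
After 5 (read(3)): returned '8FP', offset=21
After 6 (tell()): offset=21
After 7 (read(6)): returned '7JRF3V', offset=27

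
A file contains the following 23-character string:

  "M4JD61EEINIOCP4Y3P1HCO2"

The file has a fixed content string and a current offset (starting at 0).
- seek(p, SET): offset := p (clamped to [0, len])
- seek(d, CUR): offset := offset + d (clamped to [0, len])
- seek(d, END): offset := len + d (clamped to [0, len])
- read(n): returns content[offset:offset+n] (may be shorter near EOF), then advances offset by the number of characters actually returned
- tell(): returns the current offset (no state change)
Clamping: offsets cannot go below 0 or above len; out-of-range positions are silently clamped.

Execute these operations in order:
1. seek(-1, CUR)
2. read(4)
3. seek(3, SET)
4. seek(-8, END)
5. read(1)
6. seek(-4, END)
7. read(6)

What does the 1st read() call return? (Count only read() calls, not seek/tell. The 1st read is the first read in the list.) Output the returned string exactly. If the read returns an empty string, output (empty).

After 1 (seek(-1, CUR)): offset=0
After 2 (read(4)): returned 'M4JD', offset=4
After 3 (seek(3, SET)): offset=3
After 4 (seek(-8, END)): offset=15
After 5 (read(1)): returned 'Y', offset=16
After 6 (seek(-4, END)): offset=19
After 7 (read(6)): returned 'HCO2', offset=23

Answer: M4JD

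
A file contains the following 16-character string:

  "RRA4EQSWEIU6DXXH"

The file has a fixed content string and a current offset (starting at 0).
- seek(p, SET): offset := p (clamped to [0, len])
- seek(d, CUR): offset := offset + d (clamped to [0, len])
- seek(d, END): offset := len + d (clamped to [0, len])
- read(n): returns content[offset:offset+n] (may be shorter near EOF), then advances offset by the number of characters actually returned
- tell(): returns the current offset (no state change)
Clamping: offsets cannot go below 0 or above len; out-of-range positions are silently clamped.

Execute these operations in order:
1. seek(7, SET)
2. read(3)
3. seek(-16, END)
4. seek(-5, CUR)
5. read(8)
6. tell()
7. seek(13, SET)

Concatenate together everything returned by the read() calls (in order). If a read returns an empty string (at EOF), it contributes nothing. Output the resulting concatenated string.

Answer: WEIRRA4EQSW

Derivation:
After 1 (seek(7, SET)): offset=7
After 2 (read(3)): returned 'WEI', offset=10
After 3 (seek(-16, END)): offset=0
After 4 (seek(-5, CUR)): offset=0
After 5 (read(8)): returned 'RRA4EQSW', offset=8
After 6 (tell()): offset=8
After 7 (seek(13, SET)): offset=13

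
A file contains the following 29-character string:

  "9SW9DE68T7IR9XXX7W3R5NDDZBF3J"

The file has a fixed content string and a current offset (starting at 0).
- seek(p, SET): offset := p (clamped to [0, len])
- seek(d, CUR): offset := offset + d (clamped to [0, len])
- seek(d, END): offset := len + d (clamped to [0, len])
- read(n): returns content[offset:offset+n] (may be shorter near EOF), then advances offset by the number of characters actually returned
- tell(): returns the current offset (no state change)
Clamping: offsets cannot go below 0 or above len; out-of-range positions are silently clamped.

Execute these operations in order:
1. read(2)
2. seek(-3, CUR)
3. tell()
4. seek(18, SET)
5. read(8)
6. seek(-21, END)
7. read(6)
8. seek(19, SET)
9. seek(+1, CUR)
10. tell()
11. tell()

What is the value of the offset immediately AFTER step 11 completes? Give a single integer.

Answer: 20

Derivation:
After 1 (read(2)): returned '9S', offset=2
After 2 (seek(-3, CUR)): offset=0
After 3 (tell()): offset=0
After 4 (seek(18, SET)): offset=18
After 5 (read(8)): returned '3R5NDDZB', offset=26
After 6 (seek(-21, END)): offset=8
After 7 (read(6)): returned 'T7IR9X', offset=14
After 8 (seek(19, SET)): offset=19
After 9 (seek(+1, CUR)): offset=20
After 10 (tell()): offset=20
After 11 (tell()): offset=20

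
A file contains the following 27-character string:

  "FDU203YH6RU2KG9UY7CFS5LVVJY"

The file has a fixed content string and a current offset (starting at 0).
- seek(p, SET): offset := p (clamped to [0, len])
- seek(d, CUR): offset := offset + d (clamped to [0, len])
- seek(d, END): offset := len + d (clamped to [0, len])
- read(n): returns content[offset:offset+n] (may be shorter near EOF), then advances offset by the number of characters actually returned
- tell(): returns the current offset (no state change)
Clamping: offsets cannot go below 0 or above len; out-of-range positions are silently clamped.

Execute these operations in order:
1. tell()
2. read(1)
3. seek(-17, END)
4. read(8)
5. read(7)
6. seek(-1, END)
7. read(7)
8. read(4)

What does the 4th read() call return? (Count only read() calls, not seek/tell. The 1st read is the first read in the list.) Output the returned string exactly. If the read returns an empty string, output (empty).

Answer: Y

Derivation:
After 1 (tell()): offset=0
After 2 (read(1)): returned 'F', offset=1
After 3 (seek(-17, END)): offset=10
After 4 (read(8)): returned 'U2KG9UY7', offset=18
After 5 (read(7)): returned 'CFS5LVV', offset=25
After 6 (seek(-1, END)): offset=26
After 7 (read(7)): returned 'Y', offset=27
After 8 (read(4)): returned '', offset=27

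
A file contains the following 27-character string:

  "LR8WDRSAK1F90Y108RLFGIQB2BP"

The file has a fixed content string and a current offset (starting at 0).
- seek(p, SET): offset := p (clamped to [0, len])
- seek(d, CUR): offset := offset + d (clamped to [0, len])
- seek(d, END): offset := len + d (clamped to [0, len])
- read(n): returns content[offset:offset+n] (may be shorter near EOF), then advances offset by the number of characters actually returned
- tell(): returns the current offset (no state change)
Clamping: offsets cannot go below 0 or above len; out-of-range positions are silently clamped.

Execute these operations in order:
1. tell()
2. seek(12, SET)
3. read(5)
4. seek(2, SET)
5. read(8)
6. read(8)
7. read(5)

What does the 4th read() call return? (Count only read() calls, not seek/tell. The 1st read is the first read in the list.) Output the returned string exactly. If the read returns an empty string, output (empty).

After 1 (tell()): offset=0
After 2 (seek(12, SET)): offset=12
After 3 (read(5)): returned '0Y108', offset=17
After 4 (seek(2, SET)): offset=2
After 5 (read(8)): returned '8WDRSAK1', offset=10
After 6 (read(8)): returned 'F90Y108R', offset=18
After 7 (read(5)): returned 'LFGIQ', offset=23

Answer: LFGIQ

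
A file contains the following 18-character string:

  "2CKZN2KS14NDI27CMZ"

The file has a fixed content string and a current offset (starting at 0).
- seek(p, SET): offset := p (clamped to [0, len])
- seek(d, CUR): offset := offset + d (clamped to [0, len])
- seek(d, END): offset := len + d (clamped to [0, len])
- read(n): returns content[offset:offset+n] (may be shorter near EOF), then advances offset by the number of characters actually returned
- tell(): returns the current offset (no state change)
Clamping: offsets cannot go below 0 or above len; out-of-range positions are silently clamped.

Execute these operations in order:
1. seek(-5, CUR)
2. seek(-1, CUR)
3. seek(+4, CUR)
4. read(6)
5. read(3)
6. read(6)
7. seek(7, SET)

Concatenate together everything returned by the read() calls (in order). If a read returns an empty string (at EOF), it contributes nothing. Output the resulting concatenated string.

After 1 (seek(-5, CUR)): offset=0
After 2 (seek(-1, CUR)): offset=0
After 3 (seek(+4, CUR)): offset=4
After 4 (read(6)): returned 'N2KS14', offset=10
After 5 (read(3)): returned 'NDI', offset=13
After 6 (read(6)): returned '27CMZ', offset=18
After 7 (seek(7, SET)): offset=7

Answer: N2KS14NDI27CMZ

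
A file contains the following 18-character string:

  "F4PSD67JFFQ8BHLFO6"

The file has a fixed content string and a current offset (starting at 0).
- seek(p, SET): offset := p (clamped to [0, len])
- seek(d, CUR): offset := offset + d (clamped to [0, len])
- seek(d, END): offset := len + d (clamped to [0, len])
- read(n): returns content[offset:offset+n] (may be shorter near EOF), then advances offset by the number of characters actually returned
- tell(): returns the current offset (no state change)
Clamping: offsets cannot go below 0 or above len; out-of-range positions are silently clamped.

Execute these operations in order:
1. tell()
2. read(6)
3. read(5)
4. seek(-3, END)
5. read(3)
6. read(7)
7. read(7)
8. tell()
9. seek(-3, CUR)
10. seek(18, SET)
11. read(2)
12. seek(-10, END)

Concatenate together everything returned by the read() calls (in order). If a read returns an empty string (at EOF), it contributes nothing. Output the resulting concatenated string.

After 1 (tell()): offset=0
After 2 (read(6)): returned 'F4PSD6', offset=6
After 3 (read(5)): returned '7JFFQ', offset=11
After 4 (seek(-3, END)): offset=15
After 5 (read(3)): returned 'FO6', offset=18
After 6 (read(7)): returned '', offset=18
After 7 (read(7)): returned '', offset=18
After 8 (tell()): offset=18
After 9 (seek(-3, CUR)): offset=15
After 10 (seek(18, SET)): offset=18
After 11 (read(2)): returned '', offset=18
After 12 (seek(-10, END)): offset=8

Answer: F4PSD67JFFQFO6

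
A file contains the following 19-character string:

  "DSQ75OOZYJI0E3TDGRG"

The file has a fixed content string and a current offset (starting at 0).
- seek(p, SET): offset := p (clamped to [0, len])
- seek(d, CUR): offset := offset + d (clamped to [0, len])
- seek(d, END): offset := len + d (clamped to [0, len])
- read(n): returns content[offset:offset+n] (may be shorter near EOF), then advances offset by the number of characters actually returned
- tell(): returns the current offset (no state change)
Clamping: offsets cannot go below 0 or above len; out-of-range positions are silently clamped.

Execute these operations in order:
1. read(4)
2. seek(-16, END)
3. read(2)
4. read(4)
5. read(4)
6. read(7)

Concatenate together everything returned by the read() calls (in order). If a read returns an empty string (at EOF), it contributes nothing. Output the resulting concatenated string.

After 1 (read(4)): returned 'DSQ7', offset=4
After 2 (seek(-16, END)): offset=3
After 3 (read(2)): returned '75', offset=5
After 4 (read(4)): returned 'OOZY', offset=9
After 5 (read(4)): returned 'JI0E', offset=13
After 6 (read(7)): returned '3TDGRG', offset=19

Answer: DSQ775OOZYJI0E3TDGRG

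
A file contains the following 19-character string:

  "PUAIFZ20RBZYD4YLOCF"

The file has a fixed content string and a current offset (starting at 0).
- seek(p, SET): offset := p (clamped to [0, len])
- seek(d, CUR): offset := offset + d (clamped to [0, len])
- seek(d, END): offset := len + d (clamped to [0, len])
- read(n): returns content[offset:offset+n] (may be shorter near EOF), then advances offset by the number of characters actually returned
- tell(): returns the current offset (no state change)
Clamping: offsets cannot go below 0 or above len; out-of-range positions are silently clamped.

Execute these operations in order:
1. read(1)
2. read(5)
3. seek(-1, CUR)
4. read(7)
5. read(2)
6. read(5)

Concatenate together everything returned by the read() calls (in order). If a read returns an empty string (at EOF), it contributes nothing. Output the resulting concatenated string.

After 1 (read(1)): returned 'P', offset=1
After 2 (read(5)): returned 'UAIFZ', offset=6
After 3 (seek(-1, CUR)): offset=5
After 4 (read(7)): returned 'Z20RBZY', offset=12
After 5 (read(2)): returned 'D4', offset=14
After 6 (read(5)): returned 'YLOCF', offset=19

Answer: PUAIFZZ20RBZYD4YLOCF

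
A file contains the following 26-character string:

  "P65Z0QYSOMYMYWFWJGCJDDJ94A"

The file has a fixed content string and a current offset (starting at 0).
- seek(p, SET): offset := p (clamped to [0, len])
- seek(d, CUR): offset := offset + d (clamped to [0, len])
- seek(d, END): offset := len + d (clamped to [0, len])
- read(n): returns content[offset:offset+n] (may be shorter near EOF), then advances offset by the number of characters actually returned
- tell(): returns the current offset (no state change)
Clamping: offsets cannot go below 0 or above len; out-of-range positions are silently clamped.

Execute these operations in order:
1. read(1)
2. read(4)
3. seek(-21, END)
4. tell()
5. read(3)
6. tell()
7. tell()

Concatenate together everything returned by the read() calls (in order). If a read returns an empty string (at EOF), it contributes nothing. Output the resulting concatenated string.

Answer: P65Z0QYS

Derivation:
After 1 (read(1)): returned 'P', offset=1
After 2 (read(4)): returned '65Z0', offset=5
After 3 (seek(-21, END)): offset=5
After 4 (tell()): offset=5
After 5 (read(3)): returned 'QYS', offset=8
After 6 (tell()): offset=8
After 7 (tell()): offset=8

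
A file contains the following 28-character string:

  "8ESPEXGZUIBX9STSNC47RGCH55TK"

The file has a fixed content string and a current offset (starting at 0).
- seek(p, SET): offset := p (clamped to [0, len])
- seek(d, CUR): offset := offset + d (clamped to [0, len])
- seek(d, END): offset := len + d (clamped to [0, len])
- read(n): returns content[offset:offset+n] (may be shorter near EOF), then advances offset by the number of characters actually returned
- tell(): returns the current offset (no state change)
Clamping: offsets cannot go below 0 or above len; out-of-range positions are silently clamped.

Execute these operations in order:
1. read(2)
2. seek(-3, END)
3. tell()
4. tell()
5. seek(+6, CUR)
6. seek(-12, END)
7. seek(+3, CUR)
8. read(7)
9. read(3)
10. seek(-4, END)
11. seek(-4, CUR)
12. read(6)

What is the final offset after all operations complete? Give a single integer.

Answer: 26

Derivation:
After 1 (read(2)): returned '8E', offset=2
After 2 (seek(-3, END)): offset=25
After 3 (tell()): offset=25
After 4 (tell()): offset=25
After 5 (seek(+6, CUR)): offset=28
After 6 (seek(-12, END)): offset=16
After 7 (seek(+3, CUR)): offset=19
After 8 (read(7)): returned '7RGCH55', offset=26
After 9 (read(3)): returned 'TK', offset=28
After 10 (seek(-4, END)): offset=24
After 11 (seek(-4, CUR)): offset=20
After 12 (read(6)): returned 'RGCH55', offset=26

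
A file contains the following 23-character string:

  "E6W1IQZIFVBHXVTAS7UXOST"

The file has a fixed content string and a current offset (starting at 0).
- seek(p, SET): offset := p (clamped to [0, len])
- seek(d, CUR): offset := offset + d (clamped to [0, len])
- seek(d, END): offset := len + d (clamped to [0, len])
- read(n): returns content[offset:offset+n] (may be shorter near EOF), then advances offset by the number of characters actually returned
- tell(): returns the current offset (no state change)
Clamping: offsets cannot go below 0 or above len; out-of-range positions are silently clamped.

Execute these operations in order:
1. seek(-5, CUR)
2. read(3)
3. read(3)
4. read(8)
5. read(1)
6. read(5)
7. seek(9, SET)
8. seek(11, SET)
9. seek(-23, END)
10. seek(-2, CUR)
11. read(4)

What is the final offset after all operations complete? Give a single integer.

Answer: 4

Derivation:
After 1 (seek(-5, CUR)): offset=0
After 2 (read(3)): returned 'E6W', offset=3
After 3 (read(3)): returned '1IQ', offset=6
After 4 (read(8)): returned 'ZIFVBHXV', offset=14
After 5 (read(1)): returned 'T', offset=15
After 6 (read(5)): returned 'AS7UX', offset=20
After 7 (seek(9, SET)): offset=9
After 8 (seek(11, SET)): offset=11
After 9 (seek(-23, END)): offset=0
After 10 (seek(-2, CUR)): offset=0
After 11 (read(4)): returned 'E6W1', offset=4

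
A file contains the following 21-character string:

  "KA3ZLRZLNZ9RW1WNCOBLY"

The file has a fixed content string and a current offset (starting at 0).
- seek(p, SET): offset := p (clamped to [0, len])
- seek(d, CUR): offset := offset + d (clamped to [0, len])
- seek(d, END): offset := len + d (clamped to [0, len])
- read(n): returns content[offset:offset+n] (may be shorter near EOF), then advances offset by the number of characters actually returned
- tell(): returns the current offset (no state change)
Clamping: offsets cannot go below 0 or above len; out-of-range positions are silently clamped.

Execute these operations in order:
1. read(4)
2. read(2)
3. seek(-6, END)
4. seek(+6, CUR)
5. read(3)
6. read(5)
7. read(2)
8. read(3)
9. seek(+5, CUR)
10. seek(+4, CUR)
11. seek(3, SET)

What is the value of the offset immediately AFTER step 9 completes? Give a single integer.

Answer: 21

Derivation:
After 1 (read(4)): returned 'KA3Z', offset=4
After 2 (read(2)): returned 'LR', offset=6
After 3 (seek(-6, END)): offset=15
After 4 (seek(+6, CUR)): offset=21
After 5 (read(3)): returned '', offset=21
After 6 (read(5)): returned '', offset=21
After 7 (read(2)): returned '', offset=21
After 8 (read(3)): returned '', offset=21
After 9 (seek(+5, CUR)): offset=21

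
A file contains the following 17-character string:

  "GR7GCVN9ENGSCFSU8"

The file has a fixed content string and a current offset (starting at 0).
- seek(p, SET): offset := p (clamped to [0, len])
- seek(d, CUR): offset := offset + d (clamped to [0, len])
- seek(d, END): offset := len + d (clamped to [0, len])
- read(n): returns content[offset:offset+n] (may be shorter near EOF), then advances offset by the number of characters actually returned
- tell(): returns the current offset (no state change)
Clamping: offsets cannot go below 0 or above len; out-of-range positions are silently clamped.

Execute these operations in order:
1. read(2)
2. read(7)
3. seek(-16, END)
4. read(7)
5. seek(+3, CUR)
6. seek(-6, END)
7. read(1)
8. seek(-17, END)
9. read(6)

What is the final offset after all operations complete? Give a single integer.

After 1 (read(2)): returned 'GR', offset=2
After 2 (read(7)): returned '7GCVN9E', offset=9
After 3 (seek(-16, END)): offset=1
After 4 (read(7)): returned 'R7GCVN9', offset=8
After 5 (seek(+3, CUR)): offset=11
After 6 (seek(-6, END)): offset=11
After 7 (read(1)): returned 'S', offset=12
After 8 (seek(-17, END)): offset=0
After 9 (read(6)): returned 'GR7GCV', offset=6

Answer: 6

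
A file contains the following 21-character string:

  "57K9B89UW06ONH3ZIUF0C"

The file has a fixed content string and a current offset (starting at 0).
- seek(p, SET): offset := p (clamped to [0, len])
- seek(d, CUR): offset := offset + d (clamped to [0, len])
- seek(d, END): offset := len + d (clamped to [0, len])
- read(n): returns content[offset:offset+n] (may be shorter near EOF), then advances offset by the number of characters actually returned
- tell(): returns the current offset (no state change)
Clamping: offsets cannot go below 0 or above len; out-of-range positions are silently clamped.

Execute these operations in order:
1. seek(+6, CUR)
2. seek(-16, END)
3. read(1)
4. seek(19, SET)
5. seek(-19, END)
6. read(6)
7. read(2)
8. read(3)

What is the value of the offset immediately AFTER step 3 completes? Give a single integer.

After 1 (seek(+6, CUR)): offset=6
After 2 (seek(-16, END)): offset=5
After 3 (read(1)): returned '8', offset=6

Answer: 6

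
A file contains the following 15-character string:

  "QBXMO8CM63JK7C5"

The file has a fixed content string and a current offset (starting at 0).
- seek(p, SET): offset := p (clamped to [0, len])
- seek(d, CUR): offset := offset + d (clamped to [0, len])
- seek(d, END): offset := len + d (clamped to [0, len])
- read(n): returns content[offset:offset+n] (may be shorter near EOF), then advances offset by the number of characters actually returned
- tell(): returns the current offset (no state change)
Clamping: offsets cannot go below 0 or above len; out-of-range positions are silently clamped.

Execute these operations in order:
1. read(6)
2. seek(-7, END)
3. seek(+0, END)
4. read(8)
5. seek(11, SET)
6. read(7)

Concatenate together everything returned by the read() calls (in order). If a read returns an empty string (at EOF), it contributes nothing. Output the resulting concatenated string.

After 1 (read(6)): returned 'QBXMO8', offset=6
After 2 (seek(-7, END)): offset=8
After 3 (seek(+0, END)): offset=15
After 4 (read(8)): returned '', offset=15
After 5 (seek(11, SET)): offset=11
After 6 (read(7)): returned 'K7C5', offset=15

Answer: QBXMO8K7C5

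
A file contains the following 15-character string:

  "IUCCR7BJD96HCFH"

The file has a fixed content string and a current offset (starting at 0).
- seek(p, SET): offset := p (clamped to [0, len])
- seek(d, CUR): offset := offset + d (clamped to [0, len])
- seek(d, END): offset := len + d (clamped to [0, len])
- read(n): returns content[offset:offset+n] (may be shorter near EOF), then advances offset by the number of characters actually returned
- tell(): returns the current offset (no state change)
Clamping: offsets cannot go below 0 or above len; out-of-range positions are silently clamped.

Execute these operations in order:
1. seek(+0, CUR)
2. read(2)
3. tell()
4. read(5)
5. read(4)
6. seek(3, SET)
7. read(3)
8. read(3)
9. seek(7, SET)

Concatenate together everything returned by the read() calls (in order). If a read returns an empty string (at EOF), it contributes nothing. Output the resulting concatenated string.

Answer: IUCCR7BJD96CR7BJD

Derivation:
After 1 (seek(+0, CUR)): offset=0
After 2 (read(2)): returned 'IU', offset=2
After 3 (tell()): offset=2
After 4 (read(5)): returned 'CCR7B', offset=7
After 5 (read(4)): returned 'JD96', offset=11
After 6 (seek(3, SET)): offset=3
After 7 (read(3)): returned 'CR7', offset=6
After 8 (read(3)): returned 'BJD', offset=9
After 9 (seek(7, SET)): offset=7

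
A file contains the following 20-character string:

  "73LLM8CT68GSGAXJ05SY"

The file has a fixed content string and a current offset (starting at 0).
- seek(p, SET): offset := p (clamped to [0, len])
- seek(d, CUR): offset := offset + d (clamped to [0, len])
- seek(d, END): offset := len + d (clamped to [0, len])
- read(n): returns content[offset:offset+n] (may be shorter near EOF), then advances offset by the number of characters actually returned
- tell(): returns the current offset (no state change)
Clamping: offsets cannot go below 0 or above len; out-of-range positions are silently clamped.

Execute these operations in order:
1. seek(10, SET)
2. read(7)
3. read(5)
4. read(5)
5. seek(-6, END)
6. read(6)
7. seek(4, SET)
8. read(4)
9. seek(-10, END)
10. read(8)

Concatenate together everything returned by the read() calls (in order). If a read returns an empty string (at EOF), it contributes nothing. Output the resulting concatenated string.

After 1 (seek(10, SET)): offset=10
After 2 (read(7)): returned 'GSGAXJ0', offset=17
After 3 (read(5)): returned '5SY', offset=20
After 4 (read(5)): returned '', offset=20
After 5 (seek(-6, END)): offset=14
After 6 (read(6)): returned 'XJ05SY', offset=20
After 7 (seek(4, SET)): offset=4
After 8 (read(4)): returned 'M8CT', offset=8
After 9 (seek(-10, END)): offset=10
After 10 (read(8)): returned 'GSGAXJ05', offset=18

Answer: GSGAXJ05SYXJ05SYM8CTGSGAXJ05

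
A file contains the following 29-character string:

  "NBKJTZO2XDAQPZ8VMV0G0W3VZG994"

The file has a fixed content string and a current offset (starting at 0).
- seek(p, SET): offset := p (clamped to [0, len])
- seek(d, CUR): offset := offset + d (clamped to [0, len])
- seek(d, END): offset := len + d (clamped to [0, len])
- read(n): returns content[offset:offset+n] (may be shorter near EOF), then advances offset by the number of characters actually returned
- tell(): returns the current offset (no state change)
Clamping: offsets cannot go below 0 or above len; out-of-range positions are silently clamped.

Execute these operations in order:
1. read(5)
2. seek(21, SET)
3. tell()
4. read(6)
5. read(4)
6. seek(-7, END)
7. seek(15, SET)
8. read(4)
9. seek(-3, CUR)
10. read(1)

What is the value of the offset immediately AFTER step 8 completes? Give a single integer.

After 1 (read(5)): returned 'NBKJT', offset=5
After 2 (seek(21, SET)): offset=21
After 3 (tell()): offset=21
After 4 (read(6)): returned 'W3VZG9', offset=27
After 5 (read(4)): returned '94', offset=29
After 6 (seek(-7, END)): offset=22
After 7 (seek(15, SET)): offset=15
After 8 (read(4)): returned 'VMV0', offset=19

Answer: 19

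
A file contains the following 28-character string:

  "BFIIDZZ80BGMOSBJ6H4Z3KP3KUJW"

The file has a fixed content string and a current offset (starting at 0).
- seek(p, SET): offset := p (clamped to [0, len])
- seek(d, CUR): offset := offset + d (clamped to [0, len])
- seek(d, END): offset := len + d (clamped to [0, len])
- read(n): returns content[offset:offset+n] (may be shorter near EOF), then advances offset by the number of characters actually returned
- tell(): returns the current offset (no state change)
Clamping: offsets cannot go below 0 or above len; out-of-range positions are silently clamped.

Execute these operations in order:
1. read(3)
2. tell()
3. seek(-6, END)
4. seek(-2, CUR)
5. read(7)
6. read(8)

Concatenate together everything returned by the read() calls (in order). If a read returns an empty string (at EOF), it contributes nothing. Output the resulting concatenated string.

Answer: BFI3KP3KUJW

Derivation:
After 1 (read(3)): returned 'BFI', offset=3
After 2 (tell()): offset=3
After 3 (seek(-6, END)): offset=22
After 4 (seek(-2, CUR)): offset=20
After 5 (read(7)): returned '3KP3KUJ', offset=27
After 6 (read(8)): returned 'W', offset=28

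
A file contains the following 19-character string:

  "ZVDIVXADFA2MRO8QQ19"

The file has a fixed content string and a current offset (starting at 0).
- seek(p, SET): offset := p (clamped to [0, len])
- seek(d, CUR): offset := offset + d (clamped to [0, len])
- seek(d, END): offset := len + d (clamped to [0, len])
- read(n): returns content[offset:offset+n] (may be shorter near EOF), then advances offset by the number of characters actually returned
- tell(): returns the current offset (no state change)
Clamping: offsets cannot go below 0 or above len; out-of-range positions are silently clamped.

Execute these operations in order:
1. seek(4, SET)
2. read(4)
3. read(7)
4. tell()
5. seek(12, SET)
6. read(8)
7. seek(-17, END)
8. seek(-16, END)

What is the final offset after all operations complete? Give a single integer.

After 1 (seek(4, SET)): offset=4
After 2 (read(4)): returned 'VXAD', offset=8
After 3 (read(7)): returned 'FA2MRO8', offset=15
After 4 (tell()): offset=15
After 5 (seek(12, SET)): offset=12
After 6 (read(8)): returned 'RO8QQ19', offset=19
After 7 (seek(-17, END)): offset=2
After 8 (seek(-16, END)): offset=3

Answer: 3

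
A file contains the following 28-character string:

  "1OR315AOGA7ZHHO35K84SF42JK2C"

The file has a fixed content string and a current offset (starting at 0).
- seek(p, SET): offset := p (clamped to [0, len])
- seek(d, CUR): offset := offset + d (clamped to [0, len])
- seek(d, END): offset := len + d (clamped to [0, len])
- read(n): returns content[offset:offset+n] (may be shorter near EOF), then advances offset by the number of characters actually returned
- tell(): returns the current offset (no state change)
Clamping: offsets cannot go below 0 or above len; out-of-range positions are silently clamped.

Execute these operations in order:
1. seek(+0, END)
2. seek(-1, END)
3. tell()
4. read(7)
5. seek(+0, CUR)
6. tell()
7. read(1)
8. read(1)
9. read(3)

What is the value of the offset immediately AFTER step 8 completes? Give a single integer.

After 1 (seek(+0, END)): offset=28
After 2 (seek(-1, END)): offset=27
After 3 (tell()): offset=27
After 4 (read(7)): returned 'C', offset=28
After 5 (seek(+0, CUR)): offset=28
After 6 (tell()): offset=28
After 7 (read(1)): returned '', offset=28
After 8 (read(1)): returned '', offset=28

Answer: 28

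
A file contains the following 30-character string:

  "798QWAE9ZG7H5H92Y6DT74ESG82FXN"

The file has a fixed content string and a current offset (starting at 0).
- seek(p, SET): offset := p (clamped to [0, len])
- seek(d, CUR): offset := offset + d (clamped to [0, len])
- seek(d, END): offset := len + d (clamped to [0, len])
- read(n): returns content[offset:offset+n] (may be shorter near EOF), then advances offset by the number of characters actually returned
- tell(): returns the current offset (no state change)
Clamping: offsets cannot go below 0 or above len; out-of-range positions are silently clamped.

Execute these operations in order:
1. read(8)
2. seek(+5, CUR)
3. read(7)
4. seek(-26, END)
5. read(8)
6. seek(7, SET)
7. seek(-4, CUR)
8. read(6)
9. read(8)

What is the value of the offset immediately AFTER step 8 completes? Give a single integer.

Answer: 9

Derivation:
After 1 (read(8)): returned '798QWAE9', offset=8
After 2 (seek(+5, CUR)): offset=13
After 3 (read(7)): returned 'H92Y6DT', offset=20
After 4 (seek(-26, END)): offset=4
After 5 (read(8)): returned 'WAE9ZG7H', offset=12
After 6 (seek(7, SET)): offset=7
After 7 (seek(-4, CUR)): offset=3
After 8 (read(6)): returned 'QWAE9Z', offset=9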